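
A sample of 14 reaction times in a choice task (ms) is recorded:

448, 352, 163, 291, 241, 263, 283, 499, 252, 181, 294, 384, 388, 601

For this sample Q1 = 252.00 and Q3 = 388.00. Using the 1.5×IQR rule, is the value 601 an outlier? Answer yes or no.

yes

IQR = Q3 − Q1 = 388.00 − 252.00 = 136.00.
Lower fence = Q1 − 1.5·IQR = 252.00 − 204.00 = 48.00.
Upper fence = Q3 + 1.5·IQR = 388.00 + 204.00 = 592.00.
601 lies above the upper fence.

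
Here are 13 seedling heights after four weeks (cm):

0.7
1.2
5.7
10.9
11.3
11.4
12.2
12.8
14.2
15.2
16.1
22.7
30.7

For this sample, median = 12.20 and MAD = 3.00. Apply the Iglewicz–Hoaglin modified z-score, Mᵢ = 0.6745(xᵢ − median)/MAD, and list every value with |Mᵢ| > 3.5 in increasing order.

|Mᵢ| > 3.5 ⇔ |xᵢ − 12.20| > 3.5·3.00/0.6745 = 15.57.
So outliers lie outside [-3.37, 27.77].
30.7: M = 4.16 → outlier.

30.7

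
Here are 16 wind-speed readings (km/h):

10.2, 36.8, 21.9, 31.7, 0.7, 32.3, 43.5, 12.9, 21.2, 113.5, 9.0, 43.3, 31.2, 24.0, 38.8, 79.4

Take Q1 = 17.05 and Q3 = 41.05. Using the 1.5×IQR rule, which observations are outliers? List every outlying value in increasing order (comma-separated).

79.4, 113.5

IQR = Q3 − Q1 = 41.05 − 17.05 = 24.00.
Lower fence = Q1 − 1.5·IQR = 17.05 − 36.00 = -18.95.
Upper fence = Q3 + 1.5·IQR = 41.05 + 36.00 = 77.05.
79.4 > 77.05 → outlier.
113.5 > 77.05 → outlier.
All remaining values lie within [-18.95, 77.05].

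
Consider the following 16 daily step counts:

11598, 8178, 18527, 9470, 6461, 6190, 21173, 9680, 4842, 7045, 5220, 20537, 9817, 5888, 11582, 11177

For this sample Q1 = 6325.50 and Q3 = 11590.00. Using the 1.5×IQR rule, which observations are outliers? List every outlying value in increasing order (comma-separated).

IQR = Q3 − Q1 = 11590.00 − 6325.50 = 5264.50.
Lower fence = Q1 − 1.5·IQR = 6325.50 − 7896.75 = -1571.25.
Upper fence = Q3 + 1.5·IQR = 11590.00 + 7896.75 = 19486.75.
20537 > 19486.75 → outlier.
21173 > 19486.75 → outlier.
All remaining values lie within [-1571.25, 19486.75].

20537, 21173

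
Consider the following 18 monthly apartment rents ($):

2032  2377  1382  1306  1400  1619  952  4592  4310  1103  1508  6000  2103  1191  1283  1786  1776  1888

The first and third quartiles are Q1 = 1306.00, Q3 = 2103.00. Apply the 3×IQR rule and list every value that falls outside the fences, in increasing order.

IQR = Q3 − Q1 = 2103.00 − 1306.00 = 797.00.
Lower fence = Q1 − 3·IQR = 1306.00 − 2391.00 = -1085.00.
Upper fence = Q3 + 3·IQR = 2103.00 + 2391.00 = 4494.00.
4592 > 4494.00 → outlier.
6000 > 4494.00 → outlier.
All remaining values lie within [-1085.00, 4494.00].

4592, 6000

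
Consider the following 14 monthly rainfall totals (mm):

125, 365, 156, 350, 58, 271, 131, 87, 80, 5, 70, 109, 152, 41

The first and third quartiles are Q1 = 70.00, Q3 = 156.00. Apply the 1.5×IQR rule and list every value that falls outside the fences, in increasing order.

IQR = Q3 − Q1 = 156.00 − 70.00 = 86.00.
Lower fence = Q1 − 1.5·IQR = 70.00 − 129.00 = -59.00.
Upper fence = Q3 + 1.5·IQR = 156.00 + 129.00 = 285.00.
350 > 285.00 → outlier.
365 > 285.00 → outlier.
All remaining values lie within [-59.00, 285.00].

350, 365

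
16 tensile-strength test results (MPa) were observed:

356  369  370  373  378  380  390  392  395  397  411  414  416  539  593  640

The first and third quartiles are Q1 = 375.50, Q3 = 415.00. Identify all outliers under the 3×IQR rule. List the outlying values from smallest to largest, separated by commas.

539, 593, 640

IQR = Q3 − Q1 = 415.00 − 375.50 = 39.50.
Lower fence = Q1 − 3·IQR = 375.50 − 118.50 = 257.00.
Upper fence = Q3 + 3·IQR = 415.00 + 118.50 = 533.50.
539 > 533.50 → outlier.
593 > 533.50 → outlier.
640 > 533.50 → outlier.
All remaining values lie within [257.00, 533.50].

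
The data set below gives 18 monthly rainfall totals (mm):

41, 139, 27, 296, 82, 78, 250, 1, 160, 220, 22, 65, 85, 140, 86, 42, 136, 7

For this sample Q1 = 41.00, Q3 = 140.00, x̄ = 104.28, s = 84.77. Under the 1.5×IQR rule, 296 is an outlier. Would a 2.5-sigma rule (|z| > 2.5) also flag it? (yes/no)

no

z = (296 − 104.28) / 84.77 = 2.26.
|z| = 2.26 ≤ 2.5.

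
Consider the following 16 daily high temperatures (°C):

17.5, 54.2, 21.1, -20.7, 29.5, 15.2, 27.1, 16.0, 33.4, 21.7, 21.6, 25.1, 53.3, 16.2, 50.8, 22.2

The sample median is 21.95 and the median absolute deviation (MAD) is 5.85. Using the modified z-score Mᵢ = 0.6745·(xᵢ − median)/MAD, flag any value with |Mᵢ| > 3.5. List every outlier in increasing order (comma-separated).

|Mᵢ| > 3.5 ⇔ |xᵢ − 21.95| > 3.5·5.85/0.6745 = 30.36.
So outliers lie outside [-8.41, 52.31].
-20.7: M = -4.92 → outlier.
53.3: M = 3.61 → outlier.
54.2: M = 3.72 → outlier.

-20.7, 53.3, 54.2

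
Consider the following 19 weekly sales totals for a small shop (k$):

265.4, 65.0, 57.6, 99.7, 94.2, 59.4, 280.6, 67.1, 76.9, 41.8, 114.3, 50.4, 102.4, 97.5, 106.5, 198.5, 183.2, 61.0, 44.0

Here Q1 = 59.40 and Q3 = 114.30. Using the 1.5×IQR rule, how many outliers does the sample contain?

3

IQR = 54.90; fences at 59.40 − 82.35 = -22.95 and 114.30 + 82.35 = 196.65.
Outside the cutoffs: 198.5, 265.4, 280.6.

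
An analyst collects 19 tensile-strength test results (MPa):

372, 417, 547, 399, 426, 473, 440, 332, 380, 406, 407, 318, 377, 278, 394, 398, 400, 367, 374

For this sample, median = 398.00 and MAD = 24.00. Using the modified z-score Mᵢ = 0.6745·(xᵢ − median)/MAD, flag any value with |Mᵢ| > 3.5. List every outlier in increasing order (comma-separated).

|Mᵢ| > 3.5 ⇔ |xᵢ − 398.00| > 3.5·24.00/0.6745 = 124.54.
So outliers lie outside [273.46, 522.54].
547: M = 4.19 → outlier.

547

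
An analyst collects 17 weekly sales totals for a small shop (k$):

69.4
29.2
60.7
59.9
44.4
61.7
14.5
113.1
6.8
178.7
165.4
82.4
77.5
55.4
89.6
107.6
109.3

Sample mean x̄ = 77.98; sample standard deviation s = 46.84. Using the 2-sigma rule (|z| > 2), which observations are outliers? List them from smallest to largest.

Cutoffs at x̄ ± 2s: 77.98 ± 2·46.84 = [-15.70, 171.66].
178.7: z = 2.15, |z| > 2 → outlier.
Every other value lies within [-15.70, 171.66].

178.7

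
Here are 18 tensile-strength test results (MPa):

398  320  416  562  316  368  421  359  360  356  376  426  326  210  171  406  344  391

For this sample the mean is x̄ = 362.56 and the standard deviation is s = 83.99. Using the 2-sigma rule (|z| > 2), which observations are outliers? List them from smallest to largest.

171, 562

Cutoffs at x̄ ± 2s: 362.56 ± 2·83.99 = [194.58, 530.54].
171: z = -2.28, |z| > 2 → outlier.
562: z = 2.37, |z| > 2 → outlier.
Every other value lies within [194.58, 530.54].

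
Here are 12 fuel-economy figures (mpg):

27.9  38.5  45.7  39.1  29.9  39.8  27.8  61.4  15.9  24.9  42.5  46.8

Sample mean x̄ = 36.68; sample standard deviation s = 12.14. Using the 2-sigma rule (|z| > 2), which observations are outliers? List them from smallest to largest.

Cutoffs at x̄ ± 2s: 36.68 ± 2·12.14 = [12.40, 60.96].
61.4: z = 2.04, |z| > 2 → outlier.
Every other value lies within [12.40, 60.96].

61.4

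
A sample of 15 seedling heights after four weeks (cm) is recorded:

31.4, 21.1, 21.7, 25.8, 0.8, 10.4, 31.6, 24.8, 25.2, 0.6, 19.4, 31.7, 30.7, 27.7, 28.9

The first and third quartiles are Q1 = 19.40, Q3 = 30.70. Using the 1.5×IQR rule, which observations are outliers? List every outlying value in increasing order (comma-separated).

0.6, 0.8

IQR = Q3 − Q1 = 30.70 − 19.40 = 11.30.
Lower fence = Q1 − 1.5·IQR = 19.40 − 16.95 = 2.45.
Upper fence = Q3 + 1.5·IQR = 30.70 + 16.95 = 47.65.
0.6 < 2.45 → outlier.
0.8 < 2.45 → outlier.
All remaining values lie within [2.45, 47.65].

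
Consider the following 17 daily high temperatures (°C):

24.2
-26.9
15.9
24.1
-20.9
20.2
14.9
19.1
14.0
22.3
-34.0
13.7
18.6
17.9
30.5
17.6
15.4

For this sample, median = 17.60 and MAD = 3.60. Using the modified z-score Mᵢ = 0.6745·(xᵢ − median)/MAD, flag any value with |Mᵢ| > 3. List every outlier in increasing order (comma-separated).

-34.0, -26.9, -20.9

|Mᵢ| > 3 ⇔ |xᵢ − 17.60| > 3·3.60/0.6745 = 16.01.
So outliers lie outside [1.59, 33.61].
-34.0: M = -9.67 → outlier.
-26.9: M = -8.34 → outlier.
-20.9: M = -7.21 → outlier.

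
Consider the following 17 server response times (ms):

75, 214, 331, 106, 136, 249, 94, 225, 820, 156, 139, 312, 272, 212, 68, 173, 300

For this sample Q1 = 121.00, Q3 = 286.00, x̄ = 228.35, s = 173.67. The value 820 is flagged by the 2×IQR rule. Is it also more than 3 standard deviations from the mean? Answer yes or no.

yes

z = (820 − 228.35) / 173.67 = 3.41.
|z| = 3.41 > 3.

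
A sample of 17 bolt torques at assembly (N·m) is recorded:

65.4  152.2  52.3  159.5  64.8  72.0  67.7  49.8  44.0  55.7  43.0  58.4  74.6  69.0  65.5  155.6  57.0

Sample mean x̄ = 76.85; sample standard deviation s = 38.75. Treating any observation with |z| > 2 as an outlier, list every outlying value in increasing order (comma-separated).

Cutoffs at x̄ ± 2s: 76.85 ± 2·38.75 = [-0.65, 154.35].
155.6: z = 2.03, |z| > 2 → outlier.
159.5: z = 2.13, |z| > 2 → outlier.
Every other value lies within [-0.65, 154.35].

155.6, 159.5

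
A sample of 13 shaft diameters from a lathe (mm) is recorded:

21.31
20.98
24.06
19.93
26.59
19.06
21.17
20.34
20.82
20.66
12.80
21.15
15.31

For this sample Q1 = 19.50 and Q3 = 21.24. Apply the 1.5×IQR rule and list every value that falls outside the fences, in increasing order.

IQR = Q3 − Q1 = 21.24 − 19.50 = 1.74.
Lower fence = Q1 − 1.5·IQR = 19.50 − 2.61 = 16.89.
Upper fence = Q3 + 1.5·IQR = 21.24 + 2.61 = 23.85.
12.80 < 16.89 → outlier.
15.31 < 16.89 → outlier.
24.06 > 23.85 → outlier.
26.59 > 23.85 → outlier.
All remaining values lie within [16.89, 23.85].

12.80, 15.31, 24.06, 26.59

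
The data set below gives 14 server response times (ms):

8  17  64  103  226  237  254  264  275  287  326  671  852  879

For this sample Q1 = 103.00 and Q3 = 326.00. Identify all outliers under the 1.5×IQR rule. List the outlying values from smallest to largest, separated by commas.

671, 852, 879

IQR = Q3 − Q1 = 326.00 − 103.00 = 223.00.
Lower fence = Q1 − 1.5·IQR = 103.00 − 334.50 = -231.50.
Upper fence = Q3 + 1.5·IQR = 326.00 + 334.50 = 660.50.
671 > 660.50 → outlier.
852 > 660.50 → outlier.
879 > 660.50 → outlier.
All remaining values lie within [-231.50, 660.50].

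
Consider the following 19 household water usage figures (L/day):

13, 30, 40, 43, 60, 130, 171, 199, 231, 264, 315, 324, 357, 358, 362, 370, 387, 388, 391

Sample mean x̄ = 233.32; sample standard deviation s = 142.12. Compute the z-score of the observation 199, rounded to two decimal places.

-0.24

z = (199 − 233.32) / 142.12 = -0.24.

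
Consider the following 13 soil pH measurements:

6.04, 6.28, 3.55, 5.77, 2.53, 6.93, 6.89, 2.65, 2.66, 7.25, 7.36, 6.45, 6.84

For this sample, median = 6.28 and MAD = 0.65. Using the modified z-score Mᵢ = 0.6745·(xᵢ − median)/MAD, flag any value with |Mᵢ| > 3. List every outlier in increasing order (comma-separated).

|Mᵢ| > 3 ⇔ |xᵢ − 6.28| > 3·0.65/0.6745 = 2.89.
So outliers lie outside [3.39, 9.17].
2.53: M = -3.89 → outlier.
2.65: M = -3.77 → outlier.
2.66: M = -3.76 → outlier.

2.53, 2.65, 2.66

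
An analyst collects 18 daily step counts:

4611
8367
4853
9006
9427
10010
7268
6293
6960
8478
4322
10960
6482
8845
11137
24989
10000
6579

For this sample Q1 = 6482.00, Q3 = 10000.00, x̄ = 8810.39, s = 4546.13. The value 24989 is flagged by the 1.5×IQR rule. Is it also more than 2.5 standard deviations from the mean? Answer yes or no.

yes

z = (24989 − 8810.39) / 4546.13 = 3.56.
|z| = 3.56 > 2.5.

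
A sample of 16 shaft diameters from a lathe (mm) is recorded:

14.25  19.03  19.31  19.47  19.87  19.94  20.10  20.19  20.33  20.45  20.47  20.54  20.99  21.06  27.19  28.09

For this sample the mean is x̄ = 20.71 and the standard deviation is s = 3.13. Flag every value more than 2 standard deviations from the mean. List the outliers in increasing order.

Cutoffs at x̄ ± 2s: 20.71 ± 2·3.13 = [14.45, 26.97].
14.25: z = -2.06, |z| > 2 → outlier.
27.19: z = 2.07, |z| > 2 → outlier.
28.09: z = 2.36, |z| > 2 → outlier.
Every other value lies within [14.45, 26.97].

14.25, 27.19, 28.09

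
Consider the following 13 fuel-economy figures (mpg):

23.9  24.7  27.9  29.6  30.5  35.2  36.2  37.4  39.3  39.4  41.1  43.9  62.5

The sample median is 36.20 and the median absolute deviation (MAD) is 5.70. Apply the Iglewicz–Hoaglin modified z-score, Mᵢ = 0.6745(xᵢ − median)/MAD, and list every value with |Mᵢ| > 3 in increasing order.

62.5

|Mᵢ| > 3 ⇔ |xᵢ − 36.20| > 3·5.70/0.6745 = 25.35.
So outliers lie outside [10.85, 61.55].
62.5: M = 3.11 → outlier.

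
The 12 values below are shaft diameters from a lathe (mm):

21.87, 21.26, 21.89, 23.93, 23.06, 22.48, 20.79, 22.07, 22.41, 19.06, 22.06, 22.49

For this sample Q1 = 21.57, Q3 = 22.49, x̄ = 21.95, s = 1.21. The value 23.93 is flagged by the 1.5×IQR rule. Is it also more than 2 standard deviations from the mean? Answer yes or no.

no

z = (23.93 − 21.95) / 1.21 = 1.64.
|z| = 1.64 ≤ 2.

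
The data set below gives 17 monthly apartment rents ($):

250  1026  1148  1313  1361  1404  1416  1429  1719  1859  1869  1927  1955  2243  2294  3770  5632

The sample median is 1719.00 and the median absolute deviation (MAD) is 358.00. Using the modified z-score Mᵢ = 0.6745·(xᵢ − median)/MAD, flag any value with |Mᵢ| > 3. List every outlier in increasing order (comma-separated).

3770, 5632

|Mᵢ| > 3 ⇔ |xᵢ − 1719.00| > 3·358.00/0.6745 = 1592.29.
So outliers lie outside [126.71, 3311.29].
3770: M = 3.86 → outlier.
5632: M = 7.37 → outlier.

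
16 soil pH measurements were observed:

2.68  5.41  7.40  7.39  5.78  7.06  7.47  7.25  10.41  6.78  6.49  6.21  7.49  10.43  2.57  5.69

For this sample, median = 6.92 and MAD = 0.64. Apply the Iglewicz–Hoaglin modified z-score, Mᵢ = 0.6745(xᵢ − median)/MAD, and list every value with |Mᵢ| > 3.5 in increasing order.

|Mᵢ| > 3.5 ⇔ |xᵢ − 6.92| > 3.5·0.64/0.6745 = 3.32.
So outliers lie outside [3.60, 10.24].
2.57: M = -4.58 → outlier.
2.68: M = -4.47 → outlier.
10.41: M = 3.68 → outlier.
10.43: M = 3.70 → outlier.

2.57, 2.68, 10.41, 10.43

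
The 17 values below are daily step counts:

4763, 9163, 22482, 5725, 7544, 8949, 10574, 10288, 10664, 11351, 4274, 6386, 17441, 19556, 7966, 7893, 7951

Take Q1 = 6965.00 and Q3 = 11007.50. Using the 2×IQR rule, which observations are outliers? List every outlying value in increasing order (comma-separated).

19556, 22482

IQR = Q3 − Q1 = 11007.50 − 6965.00 = 4042.50.
Lower fence = Q1 − 2·IQR = 6965.00 − 8085.00 = -1120.00.
Upper fence = Q3 + 2·IQR = 11007.50 + 8085.00 = 19092.50.
19556 > 19092.50 → outlier.
22482 > 19092.50 → outlier.
All remaining values lie within [-1120.00, 19092.50].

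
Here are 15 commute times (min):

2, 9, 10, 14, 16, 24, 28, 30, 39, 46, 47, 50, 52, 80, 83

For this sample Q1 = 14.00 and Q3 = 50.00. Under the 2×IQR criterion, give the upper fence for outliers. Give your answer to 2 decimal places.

122.00

IQR = Q3 − Q1 = 50.00 − 14.00 = 36.00.
Lower fence = Q1 − 2·IQR = 14.00 − 72.00 = -58.00.
Upper fence = Q3 + 2·IQR = 50.00 + 72.00 = 122.00.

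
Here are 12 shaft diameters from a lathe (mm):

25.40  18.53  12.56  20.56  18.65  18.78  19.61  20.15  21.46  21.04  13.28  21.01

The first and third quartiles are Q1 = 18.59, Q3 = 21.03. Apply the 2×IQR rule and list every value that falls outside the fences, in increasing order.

12.56, 13.28

IQR = Q3 − Q1 = 21.03 − 18.59 = 2.44.
Lower fence = Q1 − 2·IQR = 18.59 − 4.88 = 13.71.
Upper fence = Q3 + 2·IQR = 21.03 + 4.88 = 25.91.
12.56 < 13.71 → outlier.
13.28 < 13.71 → outlier.
All remaining values lie within [13.71, 25.91].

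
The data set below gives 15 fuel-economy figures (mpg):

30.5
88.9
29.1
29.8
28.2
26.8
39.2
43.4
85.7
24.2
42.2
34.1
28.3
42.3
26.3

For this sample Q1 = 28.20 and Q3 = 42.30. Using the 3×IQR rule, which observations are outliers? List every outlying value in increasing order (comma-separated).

85.7, 88.9

IQR = Q3 − Q1 = 42.30 − 28.20 = 14.10.
Lower fence = Q1 − 3·IQR = 28.20 − 42.30 = -14.10.
Upper fence = Q3 + 3·IQR = 42.30 + 42.30 = 84.60.
85.7 > 84.60 → outlier.
88.9 > 84.60 → outlier.
All remaining values lie within [-14.10, 84.60].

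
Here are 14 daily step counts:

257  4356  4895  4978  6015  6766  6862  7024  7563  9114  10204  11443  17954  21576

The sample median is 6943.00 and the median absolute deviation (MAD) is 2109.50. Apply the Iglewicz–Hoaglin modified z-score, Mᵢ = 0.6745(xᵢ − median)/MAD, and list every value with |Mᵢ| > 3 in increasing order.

17954, 21576

|Mᵢ| > 3 ⇔ |xᵢ − 6943.00| > 3·2109.50/0.6745 = 9382.51.
So outliers lie outside [-2439.51, 16325.51].
17954: M = 3.52 → outlier.
21576: M = 4.68 → outlier.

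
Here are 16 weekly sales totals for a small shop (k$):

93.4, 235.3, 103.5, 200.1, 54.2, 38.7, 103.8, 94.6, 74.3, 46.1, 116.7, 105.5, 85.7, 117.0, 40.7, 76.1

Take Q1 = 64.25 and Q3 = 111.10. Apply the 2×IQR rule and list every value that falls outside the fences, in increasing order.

IQR = Q3 − Q1 = 111.10 − 64.25 = 46.85.
Lower fence = Q1 − 2·IQR = 64.25 − 93.70 = -29.45.
Upper fence = Q3 + 2·IQR = 111.10 + 93.70 = 204.80.
235.3 > 204.80 → outlier.
All remaining values lie within [-29.45, 204.80].

235.3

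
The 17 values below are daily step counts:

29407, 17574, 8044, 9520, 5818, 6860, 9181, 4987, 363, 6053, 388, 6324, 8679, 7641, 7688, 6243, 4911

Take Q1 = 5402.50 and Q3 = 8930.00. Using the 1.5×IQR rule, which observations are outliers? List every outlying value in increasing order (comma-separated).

17574, 29407

IQR = Q3 − Q1 = 8930.00 − 5402.50 = 3527.50.
Lower fence = Q1 − 1.5·IQR = 5402.50 − 5291.25 = 111.25.
Upper fence = Q3 + 1.5·IQR = 8930.00 + 5291.25 = 14221.25.
17574 > 14221.25 → outlier.
29407 > 14221.25 → outlier.
All remaining values lie within [111.25, 14221.25].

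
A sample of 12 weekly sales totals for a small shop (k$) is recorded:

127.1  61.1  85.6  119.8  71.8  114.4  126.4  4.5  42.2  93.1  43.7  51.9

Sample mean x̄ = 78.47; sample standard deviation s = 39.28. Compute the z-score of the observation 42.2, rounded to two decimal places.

-0.92

z = (42.2 − 78.47) / 39.28 = -0.92.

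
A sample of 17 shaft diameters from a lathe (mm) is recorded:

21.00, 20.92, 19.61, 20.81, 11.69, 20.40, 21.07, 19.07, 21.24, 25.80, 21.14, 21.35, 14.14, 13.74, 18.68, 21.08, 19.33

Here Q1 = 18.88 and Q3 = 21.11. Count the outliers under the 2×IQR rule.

4

IQR = 2.23; fences at 18.88 − 4.46 = 14.42 and 21.11 + 4.46 = 25.57.
Outside the cutoffs: 11.69, 13.74, 14.14, 25.80.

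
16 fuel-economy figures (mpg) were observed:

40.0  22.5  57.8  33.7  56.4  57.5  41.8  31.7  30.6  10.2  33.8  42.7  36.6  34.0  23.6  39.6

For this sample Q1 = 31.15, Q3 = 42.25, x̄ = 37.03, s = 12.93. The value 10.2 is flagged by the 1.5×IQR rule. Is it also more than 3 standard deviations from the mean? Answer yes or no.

z = (10.2 − 37.03) / 12.93 = -2.08.
|z| = 2.08 ≤ 3.

no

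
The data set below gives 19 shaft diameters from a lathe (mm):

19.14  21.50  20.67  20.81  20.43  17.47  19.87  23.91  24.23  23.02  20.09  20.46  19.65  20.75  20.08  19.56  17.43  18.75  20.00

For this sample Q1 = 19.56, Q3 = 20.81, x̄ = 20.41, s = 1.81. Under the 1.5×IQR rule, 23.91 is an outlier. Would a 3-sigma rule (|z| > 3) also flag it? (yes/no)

z = (23.91 − 20.41) / 1.81 = 1.93.
|z| = 1.93 ≤ 3.

no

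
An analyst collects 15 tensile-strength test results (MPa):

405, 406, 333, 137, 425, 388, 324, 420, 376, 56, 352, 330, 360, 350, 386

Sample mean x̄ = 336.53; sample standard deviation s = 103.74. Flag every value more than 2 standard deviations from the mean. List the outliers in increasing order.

Cutoffs at x̄ ± 2s: 336.53 ± 2·103.74 = [129.05, 544.01].
56: z = -2.70, |z| > 2 → outlier.
Every other value lies within [129.05, 544.01].

56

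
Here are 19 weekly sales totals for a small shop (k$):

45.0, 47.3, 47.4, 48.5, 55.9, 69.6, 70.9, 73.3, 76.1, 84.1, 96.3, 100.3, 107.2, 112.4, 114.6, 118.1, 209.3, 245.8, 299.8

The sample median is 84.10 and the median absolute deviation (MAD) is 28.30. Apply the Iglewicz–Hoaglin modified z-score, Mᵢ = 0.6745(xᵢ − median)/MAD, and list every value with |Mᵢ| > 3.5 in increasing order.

245.8, 299.8

|Mᵢ| > 3.5 ⇔ |xᵢ − 84.10| > 3.5·28.30/0.6745 = 146.85.
So outliers lie outside [-62.75, 230.95].
245.8: M = 3.85 → outlier.
299.8: M = 5.14 → outlier.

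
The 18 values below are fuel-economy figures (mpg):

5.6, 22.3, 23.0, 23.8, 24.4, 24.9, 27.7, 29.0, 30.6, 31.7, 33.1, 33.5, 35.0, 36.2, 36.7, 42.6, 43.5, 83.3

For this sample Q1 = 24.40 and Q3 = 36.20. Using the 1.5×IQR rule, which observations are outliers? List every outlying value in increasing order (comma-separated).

IQR = Q3 − Q1 = 36.20 − 24.40 = 11.80.
Lower fence = Q1 − 1.5·IQR = 24.40 − 17.70 = 6.70.
Upper fence = Q3 + 1.5·IQR = 36.20 + 17.70 = 53.90.
5.6 < 6.70 → outlier.
83.3 > 53.90 → outlier.
All remaining values lie within [6.70, 53.90].

5.6, 83.3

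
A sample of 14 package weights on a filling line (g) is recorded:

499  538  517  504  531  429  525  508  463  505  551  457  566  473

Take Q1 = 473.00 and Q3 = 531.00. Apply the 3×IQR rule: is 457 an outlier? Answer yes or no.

no

IQR = Q3 − Q1 = 531.00 − 473.00 = 58.00.
Lower fence = Q1 − 3·IQR = 473.00 − 174.00 = 299.00.
Upper fence = Q3 + 3·IQR = 531.00 + 174.00 = 705.00.
457 lies within [299.00, 705.00].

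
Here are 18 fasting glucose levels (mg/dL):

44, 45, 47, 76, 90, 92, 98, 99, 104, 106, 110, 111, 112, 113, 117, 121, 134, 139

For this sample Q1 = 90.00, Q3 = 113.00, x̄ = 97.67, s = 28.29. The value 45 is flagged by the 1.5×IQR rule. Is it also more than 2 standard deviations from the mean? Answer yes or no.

no

z = (45 − 97.67) / 28.29 = -1.86.
|z| = 1.86 ≤ 2.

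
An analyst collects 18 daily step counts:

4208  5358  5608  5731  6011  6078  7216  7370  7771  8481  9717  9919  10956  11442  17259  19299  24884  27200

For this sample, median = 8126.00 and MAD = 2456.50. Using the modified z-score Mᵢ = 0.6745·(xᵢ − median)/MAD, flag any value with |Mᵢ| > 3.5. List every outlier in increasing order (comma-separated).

|Mᵢ| > 3.5 ⇔ |xᵢ − 8126.00| > 3.5·2456.50/0.6745 = 12746.85.
So outliers lie outside [-4620.85, 20872.85].
24884: M = 4.60 → outlier.
27200: M = 5.24 → outlier.

24884, 27200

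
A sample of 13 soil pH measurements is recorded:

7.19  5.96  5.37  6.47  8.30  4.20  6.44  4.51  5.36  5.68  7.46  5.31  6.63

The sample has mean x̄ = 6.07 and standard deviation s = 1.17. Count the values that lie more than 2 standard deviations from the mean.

0

Cutoffs: x̄ ± 2s = [3.73, 8.41].
Every value lies within the cutoffs.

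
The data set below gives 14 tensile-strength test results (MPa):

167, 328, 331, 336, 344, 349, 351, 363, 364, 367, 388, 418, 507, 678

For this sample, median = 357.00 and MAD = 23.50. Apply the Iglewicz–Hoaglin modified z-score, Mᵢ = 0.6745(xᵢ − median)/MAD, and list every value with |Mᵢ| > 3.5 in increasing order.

167, 507, 678

|Mᵢ| > 3.5 ⇔ |xᵢ − 357.00| > 3.5·23.50/0.6745 = 121.94.
So outliers lie outside [235.06, 478.94].
167: M = -5.45 → outlier.
507: M = 4.31 → outlier.
678: M = 9.21 → outlier.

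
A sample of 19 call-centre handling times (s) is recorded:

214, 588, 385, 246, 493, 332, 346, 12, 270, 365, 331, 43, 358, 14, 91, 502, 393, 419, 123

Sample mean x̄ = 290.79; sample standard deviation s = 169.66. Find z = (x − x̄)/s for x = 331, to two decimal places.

0.24

z = (331 − 290.79) / 169.66 = 0.24.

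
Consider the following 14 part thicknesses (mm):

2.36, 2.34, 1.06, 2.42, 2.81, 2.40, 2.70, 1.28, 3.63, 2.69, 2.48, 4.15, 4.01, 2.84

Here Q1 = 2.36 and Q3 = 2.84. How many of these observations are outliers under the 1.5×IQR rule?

5

IQR = 0.48; fences at 2.36 − 0.72 = 1.64 and 2.84 + 0.72 = 3.56.
Outside the cutoffs: 1.06, 1.28, 3.63, 4.01, 4.15.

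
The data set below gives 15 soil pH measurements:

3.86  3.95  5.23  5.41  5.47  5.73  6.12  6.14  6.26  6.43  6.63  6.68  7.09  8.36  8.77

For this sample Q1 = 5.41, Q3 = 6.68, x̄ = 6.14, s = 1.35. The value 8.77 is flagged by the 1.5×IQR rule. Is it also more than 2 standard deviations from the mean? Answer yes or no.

z = (8.77 − 6.14) / 1.35 = 1.95.
|z| = 1.95 ≤ 2.

no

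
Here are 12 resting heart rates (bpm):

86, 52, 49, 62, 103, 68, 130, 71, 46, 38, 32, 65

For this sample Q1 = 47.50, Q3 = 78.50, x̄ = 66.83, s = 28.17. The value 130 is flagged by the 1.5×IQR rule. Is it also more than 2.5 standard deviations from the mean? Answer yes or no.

z = (130 − 66.83) / 28.17 = 2.24.
|z| = 2.24 ≤ 2.5.

no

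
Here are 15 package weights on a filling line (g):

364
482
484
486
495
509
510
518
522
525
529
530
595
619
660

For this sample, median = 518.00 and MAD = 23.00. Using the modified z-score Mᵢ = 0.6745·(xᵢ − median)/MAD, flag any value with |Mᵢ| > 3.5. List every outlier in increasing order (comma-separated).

364, 660

|Mᵢ| > 3.5 ⇔ |xᵢ − 518.00| > 3.5·23.00/0.6745 = 119.35.
So outliers lie outside [398.65, 637.35].
364: M = -4.52 → outlier.
660: M = 4.16 → outlier.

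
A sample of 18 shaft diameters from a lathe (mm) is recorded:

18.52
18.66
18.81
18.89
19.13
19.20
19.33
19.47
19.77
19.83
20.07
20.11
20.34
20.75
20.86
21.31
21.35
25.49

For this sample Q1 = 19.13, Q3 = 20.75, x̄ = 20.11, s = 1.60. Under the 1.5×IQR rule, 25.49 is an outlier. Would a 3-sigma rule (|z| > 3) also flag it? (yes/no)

z = (25.49 − 20.11) / 1.60 = 3.36.
|z| = 3.36 > 3.

yes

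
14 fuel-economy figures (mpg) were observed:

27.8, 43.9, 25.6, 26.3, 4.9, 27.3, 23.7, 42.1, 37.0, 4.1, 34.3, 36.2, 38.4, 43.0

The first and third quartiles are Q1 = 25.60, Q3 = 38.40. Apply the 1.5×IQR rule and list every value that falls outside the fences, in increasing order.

IQR = Q3 − Q1 = 38.40 − 25.60 = 12.80.
Lower fence = Q1 − 1.5·IQR = 25.60 − 19.20 = 6.40.
Upper fence = Q3 + 1.5·IQR = 38.40 + 19.20 = 57.60.
4.1 < 6.40 → outlier.
4.9 < 6.40 → outlier.
All remaining values lie within [6.40, 57.60].

4.1, 4.9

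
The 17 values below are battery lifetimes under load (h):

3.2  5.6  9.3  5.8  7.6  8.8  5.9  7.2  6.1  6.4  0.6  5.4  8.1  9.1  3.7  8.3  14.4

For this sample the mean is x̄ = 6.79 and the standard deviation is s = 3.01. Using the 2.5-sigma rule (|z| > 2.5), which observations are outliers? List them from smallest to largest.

Cutoffs at x̄ ± 2.5s: 6.79 ± 2.5·3.01 = [-0.735, 14.315].
14.4: z = 2.53, |z| > 2.5 → outlier.
Every other value lies within [-0.735, 14.315].

14.4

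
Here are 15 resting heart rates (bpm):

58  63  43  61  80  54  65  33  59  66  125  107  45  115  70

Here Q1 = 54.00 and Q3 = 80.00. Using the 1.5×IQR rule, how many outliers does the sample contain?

1

IQR = 26.00; fences at 54.00 − 39.00 = 15.00 and 80.00 + 39.00 = 119.00.
Outside the cutoffs: 125.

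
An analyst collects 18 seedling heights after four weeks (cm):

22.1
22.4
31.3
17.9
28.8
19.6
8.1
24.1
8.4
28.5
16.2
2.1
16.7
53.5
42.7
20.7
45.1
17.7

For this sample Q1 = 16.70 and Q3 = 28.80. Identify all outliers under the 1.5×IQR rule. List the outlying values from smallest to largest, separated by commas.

IQR = Q3 − Q1 = 28.80 − 16.70 = 12.10.
Lower fence = Q1 − 1.5·IQR = 16.70 − 18.15 = -1.45.
Upper fence = Q3 + 1.5·IQR = 28.80 + 18.15 = 46.95.
53.5 > 46.95 → outlier.
All remaining values lie within [-1.45, 46.95].

53.5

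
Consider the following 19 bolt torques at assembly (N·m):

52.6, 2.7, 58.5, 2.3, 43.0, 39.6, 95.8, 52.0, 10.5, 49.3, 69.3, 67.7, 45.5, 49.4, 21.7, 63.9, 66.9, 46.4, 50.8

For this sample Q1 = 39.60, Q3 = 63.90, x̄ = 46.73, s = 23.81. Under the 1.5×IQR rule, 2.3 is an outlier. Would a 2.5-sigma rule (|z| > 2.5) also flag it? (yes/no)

no

z = (2.3 − 46.73) / 23.81 = -1.87.
|z| = 1.87 ≤ 2.5.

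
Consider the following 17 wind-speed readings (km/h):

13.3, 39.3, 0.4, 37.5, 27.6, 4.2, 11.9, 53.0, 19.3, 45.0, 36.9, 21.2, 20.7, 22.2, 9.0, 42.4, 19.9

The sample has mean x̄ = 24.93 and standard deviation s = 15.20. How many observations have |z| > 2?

0

Cutoffs: x̄ ± 2s = [-5.47, 55.33].
Every value lies within the cutoffs.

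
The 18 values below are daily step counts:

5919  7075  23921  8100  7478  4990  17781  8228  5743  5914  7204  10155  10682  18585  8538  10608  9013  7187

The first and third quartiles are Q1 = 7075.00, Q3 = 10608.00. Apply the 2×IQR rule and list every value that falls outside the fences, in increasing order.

IQR = Q3 − Q1 = 10608.00 − 7075.00 = 3533.00.
Lower fence = Q1 − 2·IQR = 7075.00 − 7066.00 = 9.00.
Upper fence = Q3 + 2·IQR = 10608.00 + 7066.00 = 17674.00.
17781 > 17674.00 → outlier.
18585 > 17674.00 → outlier.
23921 > 17674.00 → outlier.
All remaining values lie within [9.00, 17674.00].

17781, 18585, 23921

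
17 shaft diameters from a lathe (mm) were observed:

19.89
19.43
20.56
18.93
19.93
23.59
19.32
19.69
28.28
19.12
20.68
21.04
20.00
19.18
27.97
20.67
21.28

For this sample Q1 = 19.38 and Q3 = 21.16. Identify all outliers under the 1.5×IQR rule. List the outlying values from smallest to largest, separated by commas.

IQR = Q3 − Q1 = 21.16 − 19.38 = 1.78.
Lower fence = Q1 − 1.5·IQR = 19.38 − 2.67 = 16.71.
Upper fence = Q3 + 1.5·IQR = 21.16 + 2.67 = 23.83.
27.97 > 23.83 → outlier.
28.28 > 23.83 → outlier.
All remaining values lie within [16.71, 23.83].

27.97, 28.28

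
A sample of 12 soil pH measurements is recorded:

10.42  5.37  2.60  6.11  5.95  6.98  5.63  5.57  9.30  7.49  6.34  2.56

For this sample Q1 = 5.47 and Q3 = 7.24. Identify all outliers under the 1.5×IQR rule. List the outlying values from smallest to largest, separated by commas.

IQR = Q3 − Q1 = 7.24 − 5.47 = 1.77.
Lower fence = Q1 − 1.5·IQR = 5.47 − 2.655 = 2.815.
Upper fence = Q3 + 1.5·IQR = 7.24 + 2.655 = 9.895.
2.56 < 2.815 → outlier.
2.60 < 2.815 → outlier.
10.42 > 9.895 → outlier.
All remaining values lie within [2.815, 9.895].

2.56, 2.60, 10.42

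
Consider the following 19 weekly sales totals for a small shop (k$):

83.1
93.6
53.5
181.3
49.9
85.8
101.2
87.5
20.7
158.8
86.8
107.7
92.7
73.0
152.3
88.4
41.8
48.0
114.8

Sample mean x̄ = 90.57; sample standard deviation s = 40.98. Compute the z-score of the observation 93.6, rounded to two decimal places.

0.07

z = (93.6 − 90.57) / 40.98 = 0.07.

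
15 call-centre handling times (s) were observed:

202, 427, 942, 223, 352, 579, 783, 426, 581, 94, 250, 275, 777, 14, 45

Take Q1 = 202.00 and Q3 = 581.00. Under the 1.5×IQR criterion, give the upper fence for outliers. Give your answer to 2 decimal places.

1149.50

IQR = Q3 − Q1 = 581.00 − 202.00 = 379.00.
Lower fence = Q1 − 1.5·IQR = 202.00 − 568.50 = -366.50.
Upper fence = Q3 + 1.5·IQR = 581.00 + 568.50 = 1149.50.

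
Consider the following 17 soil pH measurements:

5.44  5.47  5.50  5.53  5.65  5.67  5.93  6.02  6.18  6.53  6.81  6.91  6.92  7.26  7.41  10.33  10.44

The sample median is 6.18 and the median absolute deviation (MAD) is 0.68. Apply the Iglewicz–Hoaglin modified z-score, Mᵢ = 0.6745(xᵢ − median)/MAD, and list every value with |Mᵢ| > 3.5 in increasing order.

10.33, 10.44

|Mᵢ| > 3.5 ⇔ |xᵢ − 6.18| > 3.5·0.68/0.6745 = 3.53.
So outliers lie outside [2.65, 9.71].
10.33: M = 4.12 → outlier.
10.44: M = 4.23 → outlier.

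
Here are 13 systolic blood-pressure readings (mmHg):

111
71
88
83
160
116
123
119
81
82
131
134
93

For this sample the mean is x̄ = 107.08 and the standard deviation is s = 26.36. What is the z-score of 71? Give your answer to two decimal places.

z = (71 − 107.08) / 26.36 = -1.37.

-1.37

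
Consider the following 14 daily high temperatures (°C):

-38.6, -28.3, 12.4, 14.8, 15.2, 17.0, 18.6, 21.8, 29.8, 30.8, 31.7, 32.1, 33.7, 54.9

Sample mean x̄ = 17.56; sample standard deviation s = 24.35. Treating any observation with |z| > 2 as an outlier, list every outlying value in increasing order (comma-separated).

Cutoffs at x̄ ± 2s: 17.56 ± 2·24.35 = [-31.14, 66.26].
-38.6: z = -2.31, |z| > 2 → outlier.
Every other value lies within [-31.14, 66.26].

-38.6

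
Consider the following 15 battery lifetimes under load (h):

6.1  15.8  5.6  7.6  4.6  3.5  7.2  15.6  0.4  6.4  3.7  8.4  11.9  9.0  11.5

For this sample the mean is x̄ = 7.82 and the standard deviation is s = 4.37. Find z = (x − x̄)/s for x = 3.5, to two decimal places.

z = (3.5 − 7.82) / 4.37 = -0.99.

-0.99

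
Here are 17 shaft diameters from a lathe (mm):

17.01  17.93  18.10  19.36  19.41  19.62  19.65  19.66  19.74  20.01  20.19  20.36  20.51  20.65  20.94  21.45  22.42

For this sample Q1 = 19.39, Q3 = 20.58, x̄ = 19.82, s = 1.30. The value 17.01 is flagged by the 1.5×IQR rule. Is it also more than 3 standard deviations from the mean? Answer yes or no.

z = (17.01 − 19.82) / 1.30 = -2.16.
|z| = 2.16 ≤ 3.

no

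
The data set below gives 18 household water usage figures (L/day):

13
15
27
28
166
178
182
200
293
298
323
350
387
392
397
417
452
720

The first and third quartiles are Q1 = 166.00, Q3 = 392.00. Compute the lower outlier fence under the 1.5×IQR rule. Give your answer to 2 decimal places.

-173.00

IQR = Q3 − Q1 = 392.00 − 166.00 = 226.00.
Lower fence = Q1 − 1.5·IQR = 166.00 − 339.00 = -173.00.
Upper fence = Q3 + 1.5·IQR = 392.00 + 339.00 = 731.00.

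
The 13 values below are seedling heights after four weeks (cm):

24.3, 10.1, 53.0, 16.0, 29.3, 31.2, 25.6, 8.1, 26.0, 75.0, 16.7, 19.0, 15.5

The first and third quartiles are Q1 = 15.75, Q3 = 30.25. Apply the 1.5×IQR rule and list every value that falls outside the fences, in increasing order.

53.0, 75.0

IQR = Q3 − Q1 = 30.25 − 15.75 = 14.50.
Lower fence = Q1 − 1.5·IQR = 15.75 − 21.75 = -6.00.
Upper fence = Q3 + 1.5·IQR = 30.25 + 21.75 = 52.00.
53.0 > 52.00 → outlier.
75.0 > 52.00 → outlier.
All remaining values lie within [-6.00, 52.00].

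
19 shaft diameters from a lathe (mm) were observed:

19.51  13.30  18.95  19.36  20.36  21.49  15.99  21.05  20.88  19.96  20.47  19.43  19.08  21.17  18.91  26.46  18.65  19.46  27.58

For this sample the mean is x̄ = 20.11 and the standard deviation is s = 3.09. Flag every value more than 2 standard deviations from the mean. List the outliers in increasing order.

13.30, 26.46, 27.58

Cutoffs at x̄ ± 2s: 20.11 ± 2·3.09 = [13.93, 26.29].
13.30: z = -2.20, |z| > 2 → outlier.
26.46: z = 2.06, |z| > 2 → outlier.
27.58: z = 2.42, |z| > 2 → outlier.
Every other value lies within [13.93, 26.29].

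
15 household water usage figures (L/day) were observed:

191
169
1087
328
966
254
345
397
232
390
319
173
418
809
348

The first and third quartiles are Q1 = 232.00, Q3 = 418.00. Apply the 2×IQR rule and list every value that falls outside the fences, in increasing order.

IQR = Q3 − Q1 = 418.00 − 232.00 = 186.00.
Lower fence = Q1 − 2·IQR = 232.00 − 372.00 = -140.00.
Upper fence = Q3 + 2·IQR = 418.00 + 372.00 = 790.00.
809 > 790.00 → outlier.
966 > 790.00 → outlier.
1087 > 790.00 → outlier.
All remaining values lie within [-140.00, 790.00].

809, 966, 1087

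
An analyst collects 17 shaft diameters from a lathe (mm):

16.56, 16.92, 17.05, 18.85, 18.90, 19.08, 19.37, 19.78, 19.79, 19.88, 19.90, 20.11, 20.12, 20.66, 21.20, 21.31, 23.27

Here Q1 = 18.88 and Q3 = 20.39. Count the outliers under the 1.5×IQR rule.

IQR = 1.51; fences at 18.88 − 2.265 = 16.615 and 20.39 + 2.265 = 22.655.
Outside the cutoffs: 16.56, 23.27.

2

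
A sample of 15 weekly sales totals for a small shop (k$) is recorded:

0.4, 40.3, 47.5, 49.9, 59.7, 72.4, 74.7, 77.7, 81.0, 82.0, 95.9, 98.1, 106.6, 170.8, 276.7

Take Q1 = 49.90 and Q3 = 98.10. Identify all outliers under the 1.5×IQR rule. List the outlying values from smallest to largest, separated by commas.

170.8, 276.7

IQR = Q3 − Q1 = 98.10 − 49.90 = 48.20.
Lower fence = Q1 − 1.5·IQR = 49.90 − 72.30 = -22.40.
Upper fence = Q3 + 1.5·IQR = 98.10 + 72.30 = 170.40.
170.8 > 170.40 → outlier.
276.7 > 170.40 → outlier.
All remaining values lie within [-22.40, 170.40].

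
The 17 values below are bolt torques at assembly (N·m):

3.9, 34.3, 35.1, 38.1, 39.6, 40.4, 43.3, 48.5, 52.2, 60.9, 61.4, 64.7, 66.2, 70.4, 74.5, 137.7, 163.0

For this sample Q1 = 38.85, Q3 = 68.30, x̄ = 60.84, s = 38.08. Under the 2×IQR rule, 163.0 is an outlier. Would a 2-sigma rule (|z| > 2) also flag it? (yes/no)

yes

z = (163.0 − 60.84) / 38.08 = 2.68.
|z| = 2.68 > 2.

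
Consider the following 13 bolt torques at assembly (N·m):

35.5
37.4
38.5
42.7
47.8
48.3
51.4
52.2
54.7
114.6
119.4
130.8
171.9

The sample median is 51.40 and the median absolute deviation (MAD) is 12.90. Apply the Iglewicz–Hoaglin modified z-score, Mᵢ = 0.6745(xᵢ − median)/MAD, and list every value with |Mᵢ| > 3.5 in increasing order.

119.4, 130.8, 171.9

|Mᵢ| > 3.5 ⇔ |xᵢ − 51.40| > 3.5·12.90/0.6745 = 66.94.
So outliers lie outside [-15.54, 118.34].
119.4: M = 3.56 → outlier.
130.8: M = 4.15 → outlier.
171.9: M = 6.30 → outlier.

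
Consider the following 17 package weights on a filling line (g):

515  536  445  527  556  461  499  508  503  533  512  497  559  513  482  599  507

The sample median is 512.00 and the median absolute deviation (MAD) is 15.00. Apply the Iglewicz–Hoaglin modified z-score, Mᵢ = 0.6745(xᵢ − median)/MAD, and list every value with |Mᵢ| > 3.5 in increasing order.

|Mᵢ| > 3.5 ⇔ |xᵢ − 512.00| > 3.5·15.00/0.6745 = 77.84.
So outliers lie outside [434.16, 589.84].
599: M = 3.91 → outlier.

599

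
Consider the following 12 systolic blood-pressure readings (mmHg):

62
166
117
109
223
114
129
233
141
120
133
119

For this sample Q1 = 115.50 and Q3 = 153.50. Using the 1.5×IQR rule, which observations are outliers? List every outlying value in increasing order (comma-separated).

223, 233

IQR = Q3 − Q1 = 153.50 − 115.50 = 38.00.
Lower fence = Q1 − 1.5·IQR = 115.50 − 57.00 = 58.50.
Upper fence = Q3 + 1.5·IQR = 153.50 + 57.00 = 210.50.
223 > 210.50 → outlier.
233 > 210.50 → outlier.
All remaining values lie within [58.50, 210.50].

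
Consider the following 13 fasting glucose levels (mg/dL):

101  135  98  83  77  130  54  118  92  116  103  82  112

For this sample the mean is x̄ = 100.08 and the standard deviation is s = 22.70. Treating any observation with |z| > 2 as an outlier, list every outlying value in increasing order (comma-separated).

Cutoffs at x̄ ± 2s: 100.08 ± 2·22.70 = [54.68, 145.48].
54: z = -2.03, |z| > 2 → outlier.
Every other value lies within [54.68, 145.48].

54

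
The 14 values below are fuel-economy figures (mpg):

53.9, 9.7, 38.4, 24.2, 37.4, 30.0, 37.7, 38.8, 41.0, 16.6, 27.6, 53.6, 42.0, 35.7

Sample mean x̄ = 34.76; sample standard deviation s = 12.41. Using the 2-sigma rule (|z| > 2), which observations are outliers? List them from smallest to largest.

9.7

Cutoffs at x̄ ± 2s: 34.76 ± 2·12.41 = [9.94, 59.58].
9.7: z = -2.02, |z| > 2 → outlier.
Every other value lies within [9.94, 59.58].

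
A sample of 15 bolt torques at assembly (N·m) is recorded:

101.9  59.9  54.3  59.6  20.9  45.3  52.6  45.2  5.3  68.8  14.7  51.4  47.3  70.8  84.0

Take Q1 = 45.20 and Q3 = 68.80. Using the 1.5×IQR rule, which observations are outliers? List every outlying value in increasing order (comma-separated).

IQR = Q3 − Q1 = 68.80 − 45.20 = 23.60.
Lower fence = Q1 − 1.5·IQR = 45.20 − 35.40 = 9.80.
Upper fence = Q3 + 1.5·IQR = 68.80 + 35.40 = 104.20.
5.3 < 9.80 → outlier.
All remaining values lie within [9.80, 104.20].

5.3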